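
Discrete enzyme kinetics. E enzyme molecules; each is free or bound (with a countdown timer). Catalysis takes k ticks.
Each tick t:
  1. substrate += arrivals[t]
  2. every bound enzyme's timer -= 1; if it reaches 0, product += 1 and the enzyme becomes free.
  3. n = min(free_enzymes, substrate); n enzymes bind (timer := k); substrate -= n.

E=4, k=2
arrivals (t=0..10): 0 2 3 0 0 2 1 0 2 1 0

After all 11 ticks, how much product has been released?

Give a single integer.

Answer: 10

Derivation:
t=0: arr=0 -> substrate=0 bound=0 product=0
t=1: arr=2 -> substrate=0 bound=2 product=0
t=2: arr=3 -> substrate=1 bound=4 product=0
t=3: arr=0 -> substrate=0 bound=3 product=2
t=4: arr=0 -> substrate=0 bound=1 product=4
t=5: arr=2 -> substrate=0 bound=2 product=5
t=6: arr=1 -> substrate=0 bound=3 product=5
t=7: arr=0 -> substrate=0 bound=1 product=7
t=8: arr=2 -> substrate=0 bound=2 product=8
t=9: arr=1 -> substrate=0 bound=3 product=8
t=10: arr=0 -> substrate=0 bound=1 product=10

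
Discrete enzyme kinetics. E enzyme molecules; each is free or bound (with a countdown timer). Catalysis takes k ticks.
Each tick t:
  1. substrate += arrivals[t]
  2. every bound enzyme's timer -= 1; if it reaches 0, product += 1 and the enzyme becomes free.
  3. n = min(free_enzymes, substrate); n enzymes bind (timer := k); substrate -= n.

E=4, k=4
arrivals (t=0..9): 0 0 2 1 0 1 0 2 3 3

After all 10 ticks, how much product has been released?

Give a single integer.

t=0: arr=0 -> substrate=0 bound=0 product=0
t=1: arr=0 -> substrate=0 bound=0 product=0
t=2: arr=2 -> substrate=0 bound=2 product=0
t=3: arr=1 -> substrate=0 bound=3 product=0
t=4: arr=0 -> substrate=0 bound=3 product=0
t=5: arr=1 -> substrate=0 bound=4 product=0
t=6: arr=0 -> substrate=0 bound=2 product=2
t=7: arr=2 -> substrate=0 bound=3 product=3
t=8: arr=3 -> substrate=2 bound=4 product=3
t=9: arr=3 -> substrate=4 bound=4 product=4

Answer: 4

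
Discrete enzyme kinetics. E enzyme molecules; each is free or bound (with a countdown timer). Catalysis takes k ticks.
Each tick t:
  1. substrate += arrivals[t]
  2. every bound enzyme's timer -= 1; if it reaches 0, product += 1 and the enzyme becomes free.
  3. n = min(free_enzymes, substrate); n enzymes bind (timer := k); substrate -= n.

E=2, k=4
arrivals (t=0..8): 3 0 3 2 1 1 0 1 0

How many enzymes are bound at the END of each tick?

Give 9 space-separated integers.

t=0: arr=3 -> substrate=1 bound=2 product=0
t=1: arr=0 -> substrate=1 bound=2 product=0
t=2: arr=3 -> substrate=4 bound=2 product=0
t=3: arr=2 -> substrate=6 bound=2 product=0
t=4: arr=1 -> substrate=5 bound=2 product=2
t=5: arr=1 -> substrate=6 bound=2 product=2
t=6: arr=0 -> substrate=6 bound=2 product=2
t=7: arr=1 -> substrate=7 bound=2 product=2
t=8: arr=0 -> substrate=5 bound=2 product=4

Answer: 2 2 2 2 2 2 2 2 2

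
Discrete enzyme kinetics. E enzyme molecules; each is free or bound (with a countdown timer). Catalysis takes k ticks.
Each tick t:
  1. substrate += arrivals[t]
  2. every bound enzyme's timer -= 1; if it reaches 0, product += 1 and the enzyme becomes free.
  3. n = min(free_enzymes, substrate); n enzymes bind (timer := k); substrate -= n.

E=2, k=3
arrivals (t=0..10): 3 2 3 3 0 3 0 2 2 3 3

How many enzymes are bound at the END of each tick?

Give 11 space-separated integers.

Answer: 2 2 2 2 2 2 2 2 2 2 2

Derivation:
t=0: arr=3 -> substrate=1 bound=2 product=0
t=1: arr=2 -> substrate=3 bound=2 product=0
t=2: arr=3 -> substrate=6 bound=2 product=0
t=3: arr=3 -> substrate=7 bound=2 product=2
t=4: arr=0 -> substrate=7 bound=2 product=2
t=5: arr=3 -> substrate=10 bound=2 product=2
t=6: arr=0 -> substrate=8 bound=2 product=4
t=7: arr=2 -> substrate=10 bound=2 product=4
t=8: arr=2 -> substrate=12 bound=2 product=4
t=9: arr=3 -> substrate=13 bound=2 product=6
t=10: arr=3 -> substrate=16 bound=2 product=6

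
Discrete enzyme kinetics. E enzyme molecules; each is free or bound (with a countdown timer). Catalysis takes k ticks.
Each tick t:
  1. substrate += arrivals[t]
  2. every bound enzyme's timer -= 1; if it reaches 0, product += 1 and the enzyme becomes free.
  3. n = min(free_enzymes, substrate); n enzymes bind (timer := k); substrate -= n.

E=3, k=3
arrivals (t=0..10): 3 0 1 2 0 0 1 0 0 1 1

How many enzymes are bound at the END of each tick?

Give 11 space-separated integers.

t=0: arr=3 -> substrate=0 bound=3 product=0
t=1: arr=0 -> substrate=0 bound=3 product=0
t=2: arr=1 -> substrate=1 bound=3 product=0
t=3: arr=2 -> substrate=0 bound=3 product=3
t=4: arr=0 -> substrate=0 bound=3 product=3
t=5: arr=0 -> substrate=0 bound=3 product=3
t=6: arr=1 -> substrate=0 bound=1 product=6
t=7: arr=0 -> substrate=0 bound=1 product=6
t=8: arr=0 -> substrate=0 bound=1 product=6
t=9: arr=1 -> substrate=0 bound=1 product=7
t=10: arr=1 -> substrate=0 bound=2 product=7

Answer: 3 3 3 3 3 3 1 1 1 1 2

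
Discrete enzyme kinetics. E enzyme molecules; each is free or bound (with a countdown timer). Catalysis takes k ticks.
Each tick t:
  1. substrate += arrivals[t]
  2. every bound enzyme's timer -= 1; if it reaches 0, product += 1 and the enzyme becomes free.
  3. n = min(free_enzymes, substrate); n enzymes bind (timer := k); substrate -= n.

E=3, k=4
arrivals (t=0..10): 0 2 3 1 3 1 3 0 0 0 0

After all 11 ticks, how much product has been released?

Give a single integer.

t=0: arr=0 -> substrate=0 bound=0 product=0
t=1: arr=2 -> substrate=0 bound=2 product=0
t=2: arr=3 -> substrate=2 bound=3 product=0
t=3: arr=1 -> substrate=3 bound=3 product=0
t=4: arr=3 -> substrate=6 bound=3 product=0
t=5: arr=1 -> substrate=5 bound=3 product=2
t=6: arr=3 -> substrate=7 bound=3 product=3
t=7: arr=0 -> substrate=7 bound=3 product=3
t=8: arr=0 -> substrate=7 bound=3 product=3
t=9: arr=0 -> substrate=5 bound=3 product=5
t=10: arr=0 -> substrate=4 bound=3 product=6

Answer: 6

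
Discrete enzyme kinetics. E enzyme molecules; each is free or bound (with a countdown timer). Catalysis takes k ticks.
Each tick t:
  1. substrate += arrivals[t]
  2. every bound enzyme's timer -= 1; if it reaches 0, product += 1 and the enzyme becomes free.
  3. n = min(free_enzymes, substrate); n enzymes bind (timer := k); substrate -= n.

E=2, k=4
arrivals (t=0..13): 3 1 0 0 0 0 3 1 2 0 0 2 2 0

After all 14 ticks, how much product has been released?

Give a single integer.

Answer: 6

Derivation:
t=0: arr=3 -> substrate=1 bound=2 product=0
t=1: arr=1 -> substrate=2 bound=2 product=0
t=2: arr=0 -> substrate=2 bound=2 product=0
t=3: arr=0 -> substrate=2 bound=2 product=0
t=4: arr=0 -> substrate=0 bound=2 product=2
t=5: arr=0 -> substrate=0 bound=2 product=2
t=6: arr=3 -> substrate=3 bound=2 product=2
t=7: arr=1 -> substrate=4 bound=2 product=2
t=8: arr=2 -> substrate=4 bound=2 product=4
t=9: arr=0 -> substrate=4 bound=2 product=4
t=10: arr=0 -> substrate=4 bound=2 product=4
t=11: arr=2 -> substrate=6 bound=2 product=4
t=12: arr=2 -> substrate=6 bound=2 product=6
t=13: arr=0 -> substrate=6 bound=2 product=6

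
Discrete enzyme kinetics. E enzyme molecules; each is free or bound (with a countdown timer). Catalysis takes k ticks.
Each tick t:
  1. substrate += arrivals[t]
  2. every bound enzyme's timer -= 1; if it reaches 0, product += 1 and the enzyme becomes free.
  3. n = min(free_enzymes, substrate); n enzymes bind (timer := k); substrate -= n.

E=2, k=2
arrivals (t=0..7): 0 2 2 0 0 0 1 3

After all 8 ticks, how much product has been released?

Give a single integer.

Answer: 4

Derivation:
t=0: arr=0 -> substrate=0 bound=0 product=0
t=1: arr=2 -> substrate=0 bound=2 product=0
t=2: arr=2 -> substrate=2 bound=2 product=0
t=3: arr=0 -> substrate=0 bound=2 product=2
t=4: arr=0 -> substrate=0 bound=2 product=2
t=5: arr=0 -> substrate=0 bound=0 product=4
t=6: arr=1 -> substrate=0 bound=1 product=4
t=7: arr=3 -> substrate=2 bound=2 product=4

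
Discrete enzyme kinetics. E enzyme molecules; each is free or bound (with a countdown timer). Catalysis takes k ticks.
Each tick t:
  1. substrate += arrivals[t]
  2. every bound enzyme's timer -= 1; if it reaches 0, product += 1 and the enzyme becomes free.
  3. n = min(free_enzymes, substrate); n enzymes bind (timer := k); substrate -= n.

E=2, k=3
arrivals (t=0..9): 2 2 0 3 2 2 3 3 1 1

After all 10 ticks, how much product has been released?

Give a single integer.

t=0: arr=2 -> substrate=0 bound=2 product=0
t=1: arr=2 -> substrate=2 bound=2 product=0
t=2: arr=0 -> substrate=2 bound=2 product=0
t=3: arr=3 -> substrate=3 bound=2 product=2
t=4: arr=2 -> substrate=5 bound=2 product=2
t=5: arr=2 -> substrate=7 bound=2 product=2
t=6: arr=3 -> substrate=8 bound=2 product=4
t=7: arr=3 -> substrate=11 bound=2 product=4
t=8: arr=1 -> substrate=12 bound=2 product=4
t=9: arr=1 -> substrate=11 bound=2 product=6

Answer: 6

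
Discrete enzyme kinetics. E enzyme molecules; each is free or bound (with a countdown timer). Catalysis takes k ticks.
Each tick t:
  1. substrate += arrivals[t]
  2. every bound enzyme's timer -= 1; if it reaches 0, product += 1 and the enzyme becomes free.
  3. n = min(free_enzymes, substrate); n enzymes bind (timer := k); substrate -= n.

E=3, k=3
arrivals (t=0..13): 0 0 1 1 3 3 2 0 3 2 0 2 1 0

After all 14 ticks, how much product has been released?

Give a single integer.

Answer: 9

Derivation:
t=0: arr=0 -> substrate=0 bound=0 product=0
t=1: arr=0 -> substrate=0 bound=0 product=0
t=2: arr=1 -> substrate=0 bound=1 product=0
t=3: arr=1 -> substrate=0 bound=2 product=0
t=4: arr=3 -> substrate=2 bound=3 product=0
t=5: arr=3 -> substrate=4 bound=3 product=1
t=6: arr=2 -> substrate=5 bound=3 product=2
t=7: arr=0 -> substrate=4 bound=3 product=3
t=8: arr=3 -> substrate=6 bound=3 product=4
t=9: arr=2 -> substrate=7 bound=3 product=5
t=10: arr=0 -> substrate=6 bound=3 product=6
t=11: arr=2 -> substrate=7 bound=3 product=7
t=12: arr=1 -> substrate=7 bound=3 product=8
t=13: arr=0 -> substrate=6 bound=3 product=9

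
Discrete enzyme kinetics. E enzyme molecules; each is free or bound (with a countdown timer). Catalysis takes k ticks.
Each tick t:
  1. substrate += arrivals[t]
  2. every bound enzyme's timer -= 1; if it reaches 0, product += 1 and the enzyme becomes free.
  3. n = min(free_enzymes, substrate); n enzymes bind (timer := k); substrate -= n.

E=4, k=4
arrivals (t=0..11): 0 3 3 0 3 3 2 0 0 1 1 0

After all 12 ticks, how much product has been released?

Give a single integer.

t=0: arr=0 -> substrate=0 bound=0 product=0
t=1: arr=3 -> substrate=0 bound=3 product=0
t=2: arr=3 -> substrate=2 bound=4 product=0
t=3: arr=0 -> substrate=2 bound=4 product=0
t=4: arr=3 -> substrate=5 bound=4 product=0
t=5: arr=3 -> substrate=5 bound=4 product=3
t=6: arr=2 -> substrate=6 bound=4 product=4
t=7: arr=0 -> substrate=6 bound=4 product=4
t=8: arr=0 -> substrate=6 bound=4 product=4
t=9: arr=1 -> substrate=4 bound=4 product=7
t=10: arr=1 -> substrate=4 bound=4 product=8
t=11: arr=0 -> substrate=4 bound=4 product=8

Answer: 8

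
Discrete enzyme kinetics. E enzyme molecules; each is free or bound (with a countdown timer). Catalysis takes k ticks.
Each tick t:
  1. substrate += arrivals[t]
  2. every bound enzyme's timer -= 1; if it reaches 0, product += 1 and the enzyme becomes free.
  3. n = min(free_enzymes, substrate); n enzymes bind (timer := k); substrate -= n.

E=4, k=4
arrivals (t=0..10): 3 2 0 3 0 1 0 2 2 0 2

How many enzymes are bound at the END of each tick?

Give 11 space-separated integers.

Answer: 3 4 4 4 4 4 4 4 4 4 4

Derivation:
t=0: arr=3 -> substrate=0 bound=3 product=0
t=1: arr=2 -> substrate=1 bound=4 product=0
t=2: arr=0 -> substrate=1 bound=4 product=0
t=3: arr=3 -> substrate=4 bound=4 product=0
t=4: arr=0 -> substrate=1 bound=4 product=3
t=5: arr=1 -> substrate=1 bound=4 product=4
t=6: arr=0 -> substrate=1 bound=4 product=4
t=7: arr=2 -> substrate=3 bound=4 product=4
t=8: arr=2 -> substrate=2 bound=4 product=7
t=9: arr=0 -> substrate=1 bound=4 product=8
t=10: arr=2 -> substrate=3 bound=4 product=8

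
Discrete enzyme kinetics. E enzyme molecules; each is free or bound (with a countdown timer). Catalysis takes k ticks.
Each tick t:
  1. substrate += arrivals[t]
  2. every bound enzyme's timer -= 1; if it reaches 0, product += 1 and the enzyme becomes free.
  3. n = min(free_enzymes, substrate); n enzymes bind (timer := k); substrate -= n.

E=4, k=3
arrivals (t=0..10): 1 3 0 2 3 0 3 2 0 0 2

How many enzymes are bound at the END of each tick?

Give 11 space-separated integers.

Answer: 1 4 4 4 4 4 4 4 4 4 4

Derivation:
t=0: arr=1 -> substrate=0 bound=1 product=0
t=1: arr=3 -> substrate=0 bound=4 product=0
t=2: arr=0 -> substrate=0 bound=4 product=0
t=3: arr=2 -> substrate=1 bound=4 product=1
t=4: arr=3 -> substrate=1 bound=4 product=4
t=5: arr=0 -> substrate=1 bound=4 product=4
t=6: arr=3 -> substrate=3 bound=4 product=5
t=7: arr=2 -> substrate=2 bound=4 product=8
t=8: arr=0 -> substrate=2 bound=4 product=8
t=9: arr=0 -> substrate=1 bound=4 product=9
t=10: arr=2 -> substrate=0 bound=4 product=12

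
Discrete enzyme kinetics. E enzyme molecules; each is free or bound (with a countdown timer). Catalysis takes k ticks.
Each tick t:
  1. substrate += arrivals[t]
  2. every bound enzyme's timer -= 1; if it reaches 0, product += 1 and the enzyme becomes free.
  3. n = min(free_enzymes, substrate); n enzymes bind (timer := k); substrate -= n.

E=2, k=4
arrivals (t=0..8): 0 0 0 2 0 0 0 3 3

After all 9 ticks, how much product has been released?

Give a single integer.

t=0: arr=0 -> substrate=0 bound=0 product=0
t=1: arr=0 -> substrate=0 bound=0 product=0
t=2: arr=0 -> substrate=0 bound=0 product=0
t=3: arr=2 -> substrate=0 bound=2 product=0
t=4: arr=0 -> substrate=0 bound=2 product=0
t=5: arr=0 -> substrate=0 bound=2 product=0
t=6: arr=0 -> substrate=0 bound=2 product=0
t=7: arr=3 -> substrate=1 bound=2 product=2
t=8: arr=3 -> substrate=4 bound=2 product=2

Answer: 2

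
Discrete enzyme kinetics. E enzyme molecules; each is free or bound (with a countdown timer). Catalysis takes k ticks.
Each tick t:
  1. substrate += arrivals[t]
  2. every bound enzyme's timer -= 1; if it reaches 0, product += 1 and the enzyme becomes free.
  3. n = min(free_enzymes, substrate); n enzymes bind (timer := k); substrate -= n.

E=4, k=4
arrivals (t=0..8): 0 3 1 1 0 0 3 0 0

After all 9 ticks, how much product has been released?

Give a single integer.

Answer: 4

Derivation:
t=0: arr=0 -> substrate=0 bound=0 product=0
t=1: arr=3 -> substrate=0 bound=3 product=0
t=2: arr=1 -> substrate=0 bound=4 product=0
t=3: arr=1 -> substrate=1 bound=4 product=0
t=4: arr=0 -> substrate=1 bound=4 product=0
t=5: arr=0 -> substrate=0 bound=2 product=3
t=6: arr=3 -> substrate=0 bound=4 product=4
t=7: arr=0 -> substrate=0 bound=4 product=4
t=8: arr=0 -> substrate=0 bound=4 product=4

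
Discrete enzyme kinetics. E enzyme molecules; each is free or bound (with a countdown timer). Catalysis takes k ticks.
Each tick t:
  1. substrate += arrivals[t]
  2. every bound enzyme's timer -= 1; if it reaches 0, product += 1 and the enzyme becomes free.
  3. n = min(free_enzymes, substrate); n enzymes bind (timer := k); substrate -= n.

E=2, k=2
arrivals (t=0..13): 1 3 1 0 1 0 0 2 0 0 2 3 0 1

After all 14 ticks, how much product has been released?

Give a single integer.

t=0: arr=1 -> substrate=0 bound=1 product=0
t=1: arr=3 -> substrate=2 bound=2 product=0
t=2: arr=1 -> substrate=2 bound=2 product=1
t=3: arr=0 -> substrate=1 bound=2 product=2
t=4: arr=1 -> substrate=1 bound=2 product=3
t=5: arr=0 -> substrate=0 bound=2 product=4
t=6: arr=0 -> substrate=0 bound=1 product=5
t=7: arr=2 -> substrate=0 bound=2 product=6
t=8: arr=0 -> substrate=0 bound=2 product=6
t=9: arr=0 -> substrate=0 bound=0 product=8
t=10: arr=2 -> substrate=0 bound=2 product=8
t=11: arr=3 -> substrate=3 bound=2 product=8
t=12: arr=0 -> substrate=1 bound=2 product=10
t=13: arr=1 -> substrate=2 bound=2 product=10

Answer: 10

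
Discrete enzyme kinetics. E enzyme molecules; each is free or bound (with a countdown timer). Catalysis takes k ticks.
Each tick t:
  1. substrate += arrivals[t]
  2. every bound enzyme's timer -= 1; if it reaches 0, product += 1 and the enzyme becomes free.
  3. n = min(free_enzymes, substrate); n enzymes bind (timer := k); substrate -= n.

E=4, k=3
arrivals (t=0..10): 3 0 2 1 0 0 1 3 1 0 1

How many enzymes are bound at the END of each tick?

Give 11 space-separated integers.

Answer: 3 3 4 3 3 2 1 4 4 4 2

Derivation:
t=0: arr=3 -> substrate=0 bound=3 product=0
t=1: arr=0 -> substrate=0 bound=3 product=0
t=2: arr=2 -> substrate=1 bound=4 product=0
t=3: arr=1 -> substrate=0 bound=3 product=3
t=4: arr=0 -> substrate=0 bound=3 product=3
t=5: arr=0 -> substrate=0 bound=2 product=4
t=6: arr=1 -> substrate=0 bound=1 product=6
t=7: arr=3 -> substrate=0 bound=4 product=6
t=8: arr=1 -> substrate=1 bound=4 product=6
t=9: arr=0 -> substrate=0 bound=4 product=7
t=10: arr=1 -> substrate=0 bound=2 product=10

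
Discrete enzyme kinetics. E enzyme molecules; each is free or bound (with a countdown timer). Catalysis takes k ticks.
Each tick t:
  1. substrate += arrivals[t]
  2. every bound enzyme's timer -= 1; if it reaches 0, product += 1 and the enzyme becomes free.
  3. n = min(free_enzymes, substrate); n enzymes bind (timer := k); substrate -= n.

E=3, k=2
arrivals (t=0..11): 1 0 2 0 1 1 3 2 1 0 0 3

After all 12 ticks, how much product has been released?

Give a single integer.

Answer: 11

Derivation:
t=0: arr=1 -> substrate=0 bound=1 product=0
t=1: arr=0 -> substrate=0 bound=1 product=0
t=2: arr=2 -> substrate=0 bound=2 product=1
t=3: arr=0 -> substrate=0 bound=2 product=1
t=4: arr=1 -> substrate=0 bound=1 product=3
t=5: arr=1 -> substrate=0 bound=2 product=3
t=6: arr=3 -> substrate=1 bound=3 product=4
t=7: arr=2 -> substrate=2 bound=3 product=5
t=8: arr=1 -> substrate=1 bound=3 product=7
t=9: arr=0 -> substrate=0 bound=3 product=8
t=10: arr=0 -> substrate=0 bound=1 product=10
t=11: arr=3 -> substrate=0 bound=3 product=11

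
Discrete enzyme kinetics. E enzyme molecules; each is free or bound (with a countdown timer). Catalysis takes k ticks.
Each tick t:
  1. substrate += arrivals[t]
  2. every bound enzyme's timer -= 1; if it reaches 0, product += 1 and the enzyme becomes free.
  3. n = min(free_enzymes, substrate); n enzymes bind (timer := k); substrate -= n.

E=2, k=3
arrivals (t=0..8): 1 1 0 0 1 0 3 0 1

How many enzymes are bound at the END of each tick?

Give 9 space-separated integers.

t=0: arr=1 -> substrate=0 bound=1 product=0
t=1: arr=1 -> substrate=0 bound=2 product=0
t=2: arr=0 -> substrate=0 bound=2 product=0
t=3: arr=0 -> substrate=0 bound=1 product=1
t=4: arr=1 -> substrate=0 bound=1 product=2
t=5: arr=0 -> substrate=0 bound=1 product=2
t=6: arr=3 -> substrate=2 bound=2 product=2
t=7: arr=0 -> substrate=1 bound=2 product=3
t=8: arr=1 -> substrate=2 bound=2 product=3

Answer: 1 2 2 1 1 1 2 2 2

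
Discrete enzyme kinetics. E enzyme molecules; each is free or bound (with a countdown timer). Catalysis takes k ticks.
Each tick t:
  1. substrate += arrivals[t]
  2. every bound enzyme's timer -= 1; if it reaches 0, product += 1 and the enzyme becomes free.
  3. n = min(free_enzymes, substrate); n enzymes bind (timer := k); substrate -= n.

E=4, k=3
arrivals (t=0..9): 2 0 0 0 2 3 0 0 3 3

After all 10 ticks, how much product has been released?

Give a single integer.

t=0: arr=2 -> substrate=0 bound=2 product=0
t=1: arr=0 -> substrate=0 bound=2 product=0
t=2: arr=0 -> substrate=0 bound=2 product=0
t=3: arr=0 -> substrate=0 bound=0 product=2
t=4: arr=2 -> substrate=0 bound=2 product=2
t=5: arr=3 -> substrate=1 bound=4 product=2
t=6: arr=0 -> substrate=1 bound=4 product=2
t=7: arr=0 -> substrate=0 bound=3 product=4
t=8: arr=3 -> substrate=0 bound=4 product=6
t=9: arr=3 -> substrate=3 bound=4 product=6

Answer: 6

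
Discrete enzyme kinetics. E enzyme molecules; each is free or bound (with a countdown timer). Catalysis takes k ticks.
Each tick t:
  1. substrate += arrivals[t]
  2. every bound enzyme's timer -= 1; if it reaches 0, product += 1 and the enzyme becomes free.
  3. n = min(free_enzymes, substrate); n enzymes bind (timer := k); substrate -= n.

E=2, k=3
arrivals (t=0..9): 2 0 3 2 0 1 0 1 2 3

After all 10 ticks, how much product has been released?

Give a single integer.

t=0: arr=2 -> substrate=0 bound=2 product=0
t=1: arr=0 -> substrate=0 bound=2 product=0
t=2: arr=3 -> substrate=3 bound=2 product=0
t=3: arr=2 -> substrate=3 bound=2 product=2
t=4: arr=0 -> substrate=3 bound=2 product=2
t=5: arr=1 -> substrate=4 bound=2 product=2
t=6: arr=0 -> substrate=2 bound=2 product=4
t=7: arr=1 -> substrate=3 bound=2 product=4
t=8: arr=2 -> substrate=5 bound=2 product=4
t=9: arr=3 -> substrate=6 bound=2 product=6

Answer: 6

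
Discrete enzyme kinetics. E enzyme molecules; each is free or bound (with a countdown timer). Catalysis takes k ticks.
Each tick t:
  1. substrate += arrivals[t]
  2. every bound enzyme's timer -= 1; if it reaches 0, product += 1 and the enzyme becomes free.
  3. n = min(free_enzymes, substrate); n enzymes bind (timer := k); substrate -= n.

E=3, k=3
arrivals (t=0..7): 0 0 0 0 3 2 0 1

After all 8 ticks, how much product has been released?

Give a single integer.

t=0: arr=0 -> substrate=0 bound=0 product=0
t=1: arr=0 -> substrate=0 bound=0 product=0
t=2: arr=0 -> substrate=0 bound=0 product=0
t=3: arr=0 -> substrate=0 bound=0 product=0
t=4: arr=3 -> substrate=0 bound=3 product=0
t=5: arr=2 -> substrate=2 bound=3 product=0
t=6: arr=0 -> substrate=2 bound=3 product=0
t=7: arr=1 -> substrate=0 bound=3 product=3

Answer: 3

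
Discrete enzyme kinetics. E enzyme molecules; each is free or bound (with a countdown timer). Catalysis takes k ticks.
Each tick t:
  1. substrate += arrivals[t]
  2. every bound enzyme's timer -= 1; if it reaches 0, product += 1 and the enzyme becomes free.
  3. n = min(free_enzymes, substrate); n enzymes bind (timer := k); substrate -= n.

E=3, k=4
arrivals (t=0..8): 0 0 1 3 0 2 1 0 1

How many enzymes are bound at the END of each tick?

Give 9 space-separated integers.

t=0: arr=0 -> substrate=0 bound=0 product=0
t=1: arr=0 -> substrate=0 bound=0 product=0
t=2: arr=1 -> substrate=0 bound=1 product=0
t=3: arr=3 -> substrate=1 bound=3 product=0
t=4: arr=0 -> substrate=1 bound=3 product=0
t=5: arr=2 -> substrate=3 bound=3 product=0
t=6: arr=1 -> substrate=3 bound=3 product=1
t=7: arr=0 -> substrate=1 bound=3 product=3
t=8: arr=1 -> substrate=2 bound=3 product=3

Answer: 0 0 1 3 3 3 3 3 3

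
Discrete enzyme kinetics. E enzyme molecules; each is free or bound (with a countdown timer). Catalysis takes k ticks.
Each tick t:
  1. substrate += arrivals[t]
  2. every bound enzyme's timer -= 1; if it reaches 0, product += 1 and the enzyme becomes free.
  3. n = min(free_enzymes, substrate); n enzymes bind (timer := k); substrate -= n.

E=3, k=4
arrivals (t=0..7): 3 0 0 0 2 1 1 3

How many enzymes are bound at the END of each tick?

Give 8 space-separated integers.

Answer: 3 3 3 3 2 3 3 3

Derivation:
t=0: arr=3 -> substrate=0 bound=3 product=0
t=1: arr=0 -> substrate=0 bound=3 product=0
t=2: arr=0 -> substrate=0 bound=3 product=0
t=3: arr=0 -> substrate=0 bound=3 product=0
t=4: arr=2 -> substrate=0 bound=2 product=3
t=5: arr=1 -> substrate=0 bound=3 product=3
t=6: arr=1 -> substrate=1 bound=3 product=3
t=7: arr=3 -> substrate=4 bound=3 product=3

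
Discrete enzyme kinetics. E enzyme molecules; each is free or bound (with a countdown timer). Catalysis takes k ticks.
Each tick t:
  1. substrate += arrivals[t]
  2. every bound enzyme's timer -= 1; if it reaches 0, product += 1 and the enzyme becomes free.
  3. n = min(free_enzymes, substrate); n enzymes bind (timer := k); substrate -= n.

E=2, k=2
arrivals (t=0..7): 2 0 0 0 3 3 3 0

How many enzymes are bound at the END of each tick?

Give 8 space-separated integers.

t=0: arr=2 -> substrate=0 bound=2 product=0
t=1: arr=0 -> substrate=0 bound=2 product=0
t=2: arr=0 -> substrate=0 bound=0 product=2
t=3: arr=0 -> substrate=0 bound=0 product=2
t=4: arr=3 -> substrate=1 bound=2 product=2
t=5: arr=3 -> substrate=4 bound=2 product=2
t=6: arr=3 -> substrate=5 bound=2 product=4
t=7: arr=0 -> substrate=5 bound=2 product=4

Answer: 2 2 0 0 2 2 2 2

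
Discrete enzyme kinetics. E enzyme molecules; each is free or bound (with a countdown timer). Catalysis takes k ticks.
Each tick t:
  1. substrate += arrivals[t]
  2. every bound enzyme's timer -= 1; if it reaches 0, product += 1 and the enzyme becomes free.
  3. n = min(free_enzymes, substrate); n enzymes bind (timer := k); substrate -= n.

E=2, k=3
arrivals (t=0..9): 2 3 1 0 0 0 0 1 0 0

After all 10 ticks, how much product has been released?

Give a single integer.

t=0: arr=2 -> substrate=0 bound=2 product=0
t=1: arr=3 -> substrate=3 bound=2 product=0
t=2: arr=1 -> substrate=4 bound=2 product=0
t=3: arr=0 -> substrate=2 bound=2 product=2
t=4: arr=0 -> substrate=2 bound=2 product=2
t=5: arr=0 -> substrate=2 bound=2 product=2
t=6: arr=0 -> substrate=0 bound=2 product=4
t=7: arr=1 -> substrate=1 bound=2 product=4
t=8: arr=0 -> substrate=1 bound=2 product=4
t=9: arr=0 -> substrate=0 bound=1 product=6

Answer: 6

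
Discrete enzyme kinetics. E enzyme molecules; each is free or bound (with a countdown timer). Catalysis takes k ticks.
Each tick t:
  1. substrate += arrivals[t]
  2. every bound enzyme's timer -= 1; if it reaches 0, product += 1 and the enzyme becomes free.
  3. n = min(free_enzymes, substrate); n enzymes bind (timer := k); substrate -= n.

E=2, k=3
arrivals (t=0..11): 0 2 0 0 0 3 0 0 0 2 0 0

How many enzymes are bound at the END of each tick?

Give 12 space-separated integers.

Answer: 0 2 2 2 0 2 2 2 1 2 2 2

Derivation:
t=0: arr=0 -> substrate=0 bound=0 product=0
t=1: arr=2 -> substrate=0 bound=2 product=0
t=2: arr=0 -> substrate=0 bound=2 product=0
t=3: arr=0 -> substrate=0 bound=2 product=0
t=4: arr=0 -> substrate=0 bound=0 product=2
t=5: arr=3 -> substrate=1 bound=2 product=2
t=6: arr=0 -> substrate=1 bound=2 product=2
t=7: arr=0 -> substrate=1 bound=2 product=2
t=8: arr=0 -> substrate=0 bound=1 product=4
t=9: arr=2 -> substrate=1 bound=2 product=4
t=10: arr=0 -> substrate=1 bound=2 product=4
t=11: arr=0 -> substrate=0 bound=2 product=5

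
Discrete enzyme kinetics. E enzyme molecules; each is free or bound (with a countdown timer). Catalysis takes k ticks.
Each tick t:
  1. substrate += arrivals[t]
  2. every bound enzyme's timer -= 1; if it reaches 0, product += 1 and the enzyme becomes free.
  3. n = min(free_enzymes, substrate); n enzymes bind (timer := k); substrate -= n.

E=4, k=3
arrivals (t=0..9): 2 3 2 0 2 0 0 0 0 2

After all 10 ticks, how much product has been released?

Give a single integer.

t=0: arr=2 -> substrate=0 bound=2 product=0
t=1: arr=3 -> substrate=1 bound=4 product=0
t=2: arr=2 -> substrate=3 bound=4 product=0
t=3: arr=0 -> substrate=1 bound=4 product=2
t=4: arr=2 -> substrate=1 bound=4 product=4
t=5: arr=0 -> substrate=1 bound=4 product=4
t=6: arr=0 -> substrate=0 bound=3 product=6
t=7: arr=0 -> substrate=0 bound=1 product=8
t=8: arr=0 -> substrate=0 bound=1 product=8
t=9: arr=2 -> substrate=0 bound=2 product=9

Answer: 9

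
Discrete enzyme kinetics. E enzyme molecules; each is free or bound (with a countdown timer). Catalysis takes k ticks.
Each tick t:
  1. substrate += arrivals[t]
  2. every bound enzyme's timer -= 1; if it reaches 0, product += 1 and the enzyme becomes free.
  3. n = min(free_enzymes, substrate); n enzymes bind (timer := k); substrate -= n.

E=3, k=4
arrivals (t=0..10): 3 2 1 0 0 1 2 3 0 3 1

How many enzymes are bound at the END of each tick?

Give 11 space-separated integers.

t=0: arr=3 -> substrate=0 bound=3 product=0
t=1: arr=2 -> substrate=2 bound=3 product=0
t=2: arr=1 -> substrate=3 bound=3 product=0
t=3: arr=0 -> substrate=3 bound=3 product=0
t=4: arr=0 -> substrate=0 bound=3 product=3
t=5: arr=1 -> substrate=1 bound=3 product=3
t=6: arr=2 -> substrate=3 bound=3 product=3
t=7: arr=3 -> substrate=6 bound=3 product=3
t=8: arr=0 -> substrate=3 bound=3 product=6
t=9: arr=3 -> substrate=6 bound=3 product=6
t=10: arr=1 -> substrate=7 bound=3 product=6

Answer: 3 3 3 3 3 3 3 3 3 3 3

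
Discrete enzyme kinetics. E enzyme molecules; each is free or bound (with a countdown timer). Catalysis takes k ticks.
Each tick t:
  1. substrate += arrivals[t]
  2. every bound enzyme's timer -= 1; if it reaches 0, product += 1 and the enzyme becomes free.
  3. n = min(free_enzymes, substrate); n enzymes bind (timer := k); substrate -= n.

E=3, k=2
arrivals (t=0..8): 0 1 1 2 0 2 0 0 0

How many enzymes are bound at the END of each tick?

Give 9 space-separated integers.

Answer: 0 1 2 3 2 2 2 0 0

Derivation:
t=0: arr=0 -> substrate=0 bound=0 product=0
t=1: arr=1 -> substrate=0 bound=1 product=0
t=2: arr=1 -> substrate=0 bound=2 product=0
t=3: arr=2 -> substrate=0 bound=3 product=1
t=4: arr=0 -> substrate=0 bound=2 product=2
t=5: arr=2 -> substrate=0 bound=2 product=4
t=6: arr=0 -> substrate=0 bound=2 product=4
t=7: arr=0 -> substrate=0 bound=0 product=6
t=8: arr=0 -> substrate=0 bound=0 product=6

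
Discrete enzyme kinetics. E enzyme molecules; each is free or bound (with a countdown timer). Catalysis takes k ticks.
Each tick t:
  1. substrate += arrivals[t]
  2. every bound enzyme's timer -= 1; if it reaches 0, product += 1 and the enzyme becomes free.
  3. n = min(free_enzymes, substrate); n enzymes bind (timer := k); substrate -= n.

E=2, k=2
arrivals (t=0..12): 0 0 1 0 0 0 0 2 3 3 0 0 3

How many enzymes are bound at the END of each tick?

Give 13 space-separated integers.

t=0: arr=0 -> substrate=0 bound=0 product=0
t=1: arr=0 -> substrate=0 bound=0 product=0
t=2: arr=1 -> substrate=0 bound=1 product=0
t=3: arr=0 -> substrate=0 bound=1 product=0
t=4: arr=0 -> substrate=0 bound=0 product=1
t=5: arr=0 -> substrate=0 bound=0 product=1
t=6: arr=0 -> substrate=0 bound=0 product=1
t=7: arr=2 -> substrate=0 bound=2 product=1
t=8: arr=3 -> substrate=3 bound=2 product=1
t=9: arr=3 -> substrate=4 bound=2 product=3
t=10: arr=0 -> substrate=4 bound=2 product=3
t=11: arr=0 -> substrate=2 bound=2 product=5
t=12: arr=3 -> substrate=5 bound=2 product=5

Answer: 0 0 1 1 0 0 0 2 2 2 2 2 2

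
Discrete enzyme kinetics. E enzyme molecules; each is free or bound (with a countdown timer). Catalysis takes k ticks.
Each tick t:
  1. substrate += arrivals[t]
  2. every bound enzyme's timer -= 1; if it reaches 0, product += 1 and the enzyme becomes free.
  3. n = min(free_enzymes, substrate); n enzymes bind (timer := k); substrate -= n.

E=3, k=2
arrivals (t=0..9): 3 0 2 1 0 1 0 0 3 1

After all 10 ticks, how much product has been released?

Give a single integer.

Answer: 7

Derivation:
t=0: arr=3 -> substrate=0 bound=3 product=0
t=1: arr=0 -> substrate=0 bound=3 product=0
t=2: arr=2 -> substrate=0 bound=2 product=3
t=3: arr=1 -> substrate=0 bound=3 product=3
t=4: arr=0 -> substrate=0 bound=1 product=5
t=5: arr=1 -> substrate=0 bound=1 product=6
t=6: arr=0 -> substrate=0 bound=1 product=6
t=7: arr=0 -> substrate=0 bound=0 product=7
t=8: arr=3 -> substrate=0 bound=3 product=7
t=9: arr=1 -> substrate=1 bound=3 product=7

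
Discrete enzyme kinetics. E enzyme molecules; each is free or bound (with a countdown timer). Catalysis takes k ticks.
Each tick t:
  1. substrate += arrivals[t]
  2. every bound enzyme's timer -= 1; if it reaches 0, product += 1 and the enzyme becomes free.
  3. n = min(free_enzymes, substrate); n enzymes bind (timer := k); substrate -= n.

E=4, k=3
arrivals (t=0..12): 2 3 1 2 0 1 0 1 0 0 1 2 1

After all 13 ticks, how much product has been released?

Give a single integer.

t=0: arr=2 -> substrate=0 bound=2 product=0
t=1: arr=3 -> substrate=1 bound=4 product=0
t=2: arr=1 -> substrate=2 bound=4 product=0
t=3: arr=2 -> substrate=2 bound=4 product=2
t=4: arr=0 -> substrate=0 bound=4 product=4
t=5: arr=1 -> substrate=1 bound=4 product=4
t=6: arr=0 -> substrate=0 bound=3 product=6
t=7: arr=1 -> substrate=0 bound=2 product=8
t=8: arr=0 -> substrate=0 bound=2 product=8
t=9: arr=0 -> substrate=0 bound=1 product=9
t=10: arr=1 -> substrate=0 bound=1 product=10
t=11: arr=2 -> substrate=0 bound=3 product=10
t=12: arr=1 -> substrate=0 bound=4 product=10

Answer: 10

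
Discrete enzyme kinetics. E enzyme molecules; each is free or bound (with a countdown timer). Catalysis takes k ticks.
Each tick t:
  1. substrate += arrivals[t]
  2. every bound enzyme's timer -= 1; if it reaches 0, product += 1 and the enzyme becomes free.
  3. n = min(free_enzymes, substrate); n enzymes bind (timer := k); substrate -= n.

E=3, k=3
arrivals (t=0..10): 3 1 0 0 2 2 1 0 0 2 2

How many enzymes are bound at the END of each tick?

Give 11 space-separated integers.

Answer: 3 3 3 1 3 3 3 3 3 3 3

Derivation:
t=0: arr=3 -> substrate=0 bound=3 product=0
t=1: arr=1 -> substrate=1 bound=3 product=0
t=2: arr=0 -> substrate=1 bound=3 product=0
t=3: arr=0 -> substrate=0 bound=1 product=3
t=4: arr=2 -> substrate=0 bound=3 product=3
t=5: arr=2 -> substrate=2 bound=3 product=3
t=6: arr=1 -> substrate=2 bound=3 product=4
t=7: arr=0 -> substrate=0 bound=3 product=6
t=8: arr=0 -> substrate=0 bound=3 product=6
t=9: arr=2 -> substrate=1 bound=3 product=7
t=10: arr=2 -> substrate=1 bound=3 product=9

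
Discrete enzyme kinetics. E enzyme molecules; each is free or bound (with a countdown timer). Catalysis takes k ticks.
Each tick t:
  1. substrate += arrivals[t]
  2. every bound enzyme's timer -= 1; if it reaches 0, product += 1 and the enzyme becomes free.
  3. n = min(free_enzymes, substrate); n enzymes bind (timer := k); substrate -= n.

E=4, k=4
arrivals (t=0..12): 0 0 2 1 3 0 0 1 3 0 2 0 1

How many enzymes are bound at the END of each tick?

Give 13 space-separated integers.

t=0: arr=0 -> substrate=0 bound=0 product=0
t=1: arr=0 -> substrate=0 bound=0 product=0
t=2: arr=2 -> substrate=0 bound=2 product=0
t=3: arr=1 -> substrate=0 bound=3 product=0
t=4: arr=3 -> substrate=2 bound=4 product=0
t=5: arr=0 -> substrate=2 bound=4 product=0
t=6: arr=0 -> substrate=0 bound=4 product=2
t=7: arr=1 -> substrate=0 bound=4 product=3
t=8: arr=3 -> substrate=2 bound=4 product=4
t=9: arr=0 -> substrate=2 bound=4 product=4
t=10: arr=2 -> substrate=2 bound=4 product=6
t=11: arr=0 -> substrate=1 bound=4 product=7
t=12: arr=1 -> substrate=1 bound=4 product=8

Answer: 0 0 2 3 4 4 4 4 4 4 4 4 4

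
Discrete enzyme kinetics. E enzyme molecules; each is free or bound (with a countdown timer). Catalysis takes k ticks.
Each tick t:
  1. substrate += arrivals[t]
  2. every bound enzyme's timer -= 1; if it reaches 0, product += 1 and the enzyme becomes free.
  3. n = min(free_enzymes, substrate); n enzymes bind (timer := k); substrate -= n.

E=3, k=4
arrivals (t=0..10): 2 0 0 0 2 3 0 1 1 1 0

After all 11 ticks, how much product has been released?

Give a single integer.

t=0: arr=2 -> substrate=0 bound=2 product=0
t=1: arr=0 -> substrate=0 bound=2 product=0
t=2: arr=0 -> substrate=0 bound=2 product=0
t=3: arr=0 -> substrate=0 bound=2 product=0
t=4: arr=2 -> substrate=0 bound=2 product=2
t=5: arr=3 -> substrate=2 bound=3 product=2
t=6: arr=0 -> substrate=2 bound=3 product=2
t=7: arr=1 -> substrate=3 bound=3 product=2
t=8: arr=1 -> substrate=2 bound=3 product=4
t=9: arr=1 -> substrate=2 bound=3 product=5
t=10: arr=0 -> substrate=2 bound=3 product=5

Answer: 5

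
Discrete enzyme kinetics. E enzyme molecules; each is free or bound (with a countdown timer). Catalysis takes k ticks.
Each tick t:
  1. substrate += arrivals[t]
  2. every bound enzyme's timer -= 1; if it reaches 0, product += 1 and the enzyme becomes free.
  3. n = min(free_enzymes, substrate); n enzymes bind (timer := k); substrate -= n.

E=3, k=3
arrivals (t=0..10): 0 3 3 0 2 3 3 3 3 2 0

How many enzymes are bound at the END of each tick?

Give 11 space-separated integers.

Answer: 0 3 3 3 3 3 3 3 3 3 3

Derivation:
t=0: arr=0 -> substrate=0 bound=0 product=0
t=1: arr=3 -> substrate=0 bound=3 product=0
t=2: arr=3 -> substrate=3 bound=3 product=0
t=3: arr=0 -> substrate=3 bound=3 product=0
t=4: arr=2 -> substrate=2 bound=3 product=3
t=5: arr=3 -> substrate=5 bound=3 product=3
t=6: arr=3 -> substrate=8 bound=3 product=3
t=7: arr=3 -> substrate=8 bound=3 product=6
t=8: arr=3 -> substrate=11 bound=3 product=6
t=9: arr=2 -> substrate=13 bound=3 product=6
t=10: arr=0 -> substrate=10 bound=3 product=9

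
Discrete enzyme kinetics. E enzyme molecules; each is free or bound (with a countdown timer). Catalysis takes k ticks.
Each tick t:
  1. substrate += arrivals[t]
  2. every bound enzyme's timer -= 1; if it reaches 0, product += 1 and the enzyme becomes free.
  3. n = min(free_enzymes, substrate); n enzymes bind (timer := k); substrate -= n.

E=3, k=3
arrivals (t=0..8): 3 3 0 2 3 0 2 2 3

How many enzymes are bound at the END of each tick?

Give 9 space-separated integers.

t=0: arr=3 -> substrate=0 bound=3 product=0
t=1: arr=3 -> substrate=3 bound=3 product=0
t=2: arr=0 -> substrate=3 bound=3 product=0
t=3: arr=2 -> substrate=2 bound=3 product=3
t=4: arr=3 -> substrate=5 bound=3 product=3
t=5: arr=0 -> substrate=5 bound=3 product=3
t=6: arr=2 -> substrate=4 bound=3 product=6
t=7: arr=2 -> substrate=6 bound=3 product=6
t=8: arr=3 -> substrate=9 bound=3 product=6

Answer: 3 3 3 3 3 3 3 3 3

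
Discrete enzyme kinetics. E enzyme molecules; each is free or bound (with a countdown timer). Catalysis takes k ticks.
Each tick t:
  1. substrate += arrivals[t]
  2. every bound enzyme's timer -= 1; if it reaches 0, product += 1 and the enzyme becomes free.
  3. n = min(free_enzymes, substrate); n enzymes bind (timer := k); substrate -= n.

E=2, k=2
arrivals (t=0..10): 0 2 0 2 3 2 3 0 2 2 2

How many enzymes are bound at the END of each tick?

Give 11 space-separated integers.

Answer: 0 2 2 2 2 2 2 2 2 2 2

Derivation:
t=0: arr=0 -> substrate=0 bound=0 product=0
t=1: arr=2 -> substrate=0 bound=2 product=0
t=2: arr=0 -> substrate=0 bound=2 product=0
t=3: arr=2 -> substrate=0 bound=2 product=2
t=4: arr=3 -> substrate=3 bound=2 product=2
t=5: arr=2 -> substrate=3 bound=2 product=4
t=6: arr=3 -> substrate=6 bound=2 product=4
t=7: arr=0 -> substrate=4 bound=2 product=6
t=8: arr=2 -> substrate=6 bound=2 product=6
t=9: arr=2 -> substrate=6 bound=2 product=8
t=10: arr=2 -> substrate=8 bound=2 product=8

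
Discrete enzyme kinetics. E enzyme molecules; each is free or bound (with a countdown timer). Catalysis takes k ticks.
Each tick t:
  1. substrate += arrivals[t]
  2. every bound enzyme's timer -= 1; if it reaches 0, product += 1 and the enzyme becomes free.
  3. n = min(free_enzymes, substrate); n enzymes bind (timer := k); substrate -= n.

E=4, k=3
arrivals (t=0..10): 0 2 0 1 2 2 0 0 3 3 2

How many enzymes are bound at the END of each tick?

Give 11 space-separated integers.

t=0: arr=0 -> substrate=0 bound=0 product=0
t=1: arr=2 -> substrate=0 bound=2 product=0
t=2: arr=0 -> substrate=0 bound=2 product=0
t=3: arr=1 -> substrate=0 bound=3 product=0
t=4: arr=2 -> substrate=0 bound=3 product=2
t=5: arr=2 -> substrate=1 bound=4 product=2
t=6: arr=0 -> substrate=0 bound=4 product=3
t=7: arr=0 -> substrate=0 bound=2 product=5
t=8: arr=3 -> substrate=0 bound=4 product=6
t=9: arr=3 -> substrate=2 bound=4 product=7
t=10: arr=2 -> substrate=4 bound=4 product=7

Answer: 0 2 2 3 3 4 4 2 4 4 4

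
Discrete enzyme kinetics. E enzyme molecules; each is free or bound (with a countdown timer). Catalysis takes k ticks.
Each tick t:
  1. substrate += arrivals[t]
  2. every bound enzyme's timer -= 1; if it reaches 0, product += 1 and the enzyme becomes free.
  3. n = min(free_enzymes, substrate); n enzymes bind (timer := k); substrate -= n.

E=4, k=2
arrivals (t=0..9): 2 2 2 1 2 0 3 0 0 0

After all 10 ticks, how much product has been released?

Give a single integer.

Answer: 12

Derivation:
t=0: arr=2 -> substrate=0 bound=2 product=0
t=1: arr=2 -> substrate=0 bound=4 product=0
t=2: arr=2 -> substrate=0 bound=4 product=2
t=3: arr=1 -> substrate=0 bound=3 product=4
t=4: arr=2 -> substrate=0 bound=3 product=6
t=5: arr=0 -> substrate=0 bound=2 product=7
t=6: arr=3 -> substrate=0 bound=3 product=9
t=7: arr=0 -> substrate=0 bound=3 product=9
t=8: arr=0 -> substrate=0 bound=0 product=12
t=9: arr=0 -> substrate=0 bound=0 product=12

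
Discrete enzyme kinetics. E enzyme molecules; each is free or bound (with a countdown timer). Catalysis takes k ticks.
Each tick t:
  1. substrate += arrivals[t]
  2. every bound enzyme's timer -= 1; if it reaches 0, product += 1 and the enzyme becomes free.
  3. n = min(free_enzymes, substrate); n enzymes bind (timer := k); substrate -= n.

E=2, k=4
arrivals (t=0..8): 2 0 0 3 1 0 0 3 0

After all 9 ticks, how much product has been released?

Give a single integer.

Answer: 4

Derivation:
t=0: arr=2 -> substrate=0 bound=2 product=0
t=1: arr=0 -> substrate=0 bound=2 product=0
t=2: arr=0 -> substrate=0 bound=2 product=0
t=3: arr=3 -> substrate=3 bound=2 product=0
t=4: arr=1 -> substrate=2 bound=2 product=2
t=5: arr=0 -> substrate=2 bound=2 product=2
t=6: arr=0 -> substrate=2 bound=2 product=2
t=7: arr=3 -> substrate=5 bound=2 product=2
t=8: arr=0 -> substrate=3 bound=2 product=4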